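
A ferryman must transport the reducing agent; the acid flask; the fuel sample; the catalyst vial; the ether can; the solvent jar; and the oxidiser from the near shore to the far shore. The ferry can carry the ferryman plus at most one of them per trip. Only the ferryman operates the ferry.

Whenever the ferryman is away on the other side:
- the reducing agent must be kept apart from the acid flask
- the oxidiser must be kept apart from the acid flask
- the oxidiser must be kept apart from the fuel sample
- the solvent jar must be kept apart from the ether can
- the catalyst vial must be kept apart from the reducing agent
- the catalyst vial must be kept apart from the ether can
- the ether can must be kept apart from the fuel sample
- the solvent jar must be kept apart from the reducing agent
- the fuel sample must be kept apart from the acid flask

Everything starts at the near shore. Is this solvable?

Whatever the first load, the items left behind include a forbidden pair without the ferryman. No opening move is safe, so no plan exists.

No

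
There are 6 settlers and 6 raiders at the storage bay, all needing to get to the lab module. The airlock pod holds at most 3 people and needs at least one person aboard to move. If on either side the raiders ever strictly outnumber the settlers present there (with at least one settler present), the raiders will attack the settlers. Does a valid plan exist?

Following every safe sequence of crossings from the start, the most of the 12 that can be at the lab module as the airlock pod arrives there on crossings 1, 3, 5 is 3, 5, 6 respectively; the best ever achieved is 6 of 12.
From crossing 7 on, no configuration arises that was not already reachable earlier: only 17 distinct safe configurations (who is on which side, and where the airlock pod is) can ever be reached, none of them has everyone across, and every continuation just revisits them. They are: 0 settlers + 0 raiders across (airlock pod back at the start); 0 settlers + 1 raider across (airlock pod there); 0 settlers + 1 raider across (airlock pod back at the start); 0 settlers + 2 raiders across (airlock pod there); 0 settlers + 2 raiders across (airlock pod back at the start); 0 settlers + 3 raiders across (airlock pod there); 0 settlers + 3 raiders across (airlock pod back at the start); 0 settlers + 4 raiders across (airlock pod there); 0 settlers + 4 raiders across (airlock pod back at the start); 0 settlers + 5 raiders across (airlock pod there); 0 settlers + 5 raiders across (airlock pod back at the start); 0 settlers + 6 raiders across (airlock pod there); 1 settler + 1 raider across (airlock pod there); 1 settler + 1 raider across (airlock pod back at the start); 2 settlers + 2 raiders across (airlock pod there); 2 settlers + 2 raiders across (airlock pod back at the start); 3 settlers + 3 raiders across (airlock pod there). So no valid plan exists.

No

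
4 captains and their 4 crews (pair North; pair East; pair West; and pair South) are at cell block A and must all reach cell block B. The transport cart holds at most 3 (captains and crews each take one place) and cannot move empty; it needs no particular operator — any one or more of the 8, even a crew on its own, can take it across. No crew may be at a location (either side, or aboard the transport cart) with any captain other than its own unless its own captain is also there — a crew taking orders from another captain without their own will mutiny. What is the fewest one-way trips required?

Counting alone: each trip to cell block B takes at most 3 across and each return brings at least 1 back, so after t trips out (and t−1 returns) at most 3t − (t−1) of the 8 are across; that first reaches 8 at t = 4, so at least 7 crossings are needed.
The safety rule pushes this higher. Following every safe sequence of crossings, the most of the 8 that can be at cell block B as the transport cart arrives there on crossing 7 is 7 — never all 8.
So no plan with fewer than 9 crossings exists, and this one achieves 9:
1. captain North and crew North cross → cell block B.
2. captain North crosses ← cell block A.
3. captain East, captain North, and crew East cross → cell block B.
4. captain North and crew North cross ← cell block A.
5. captain North, captain South, and captain West cross → cell block B.
6. crew East crosses ← cell block A.
7. crew East and crew North cross → cell block B.
8. crew North crosses ← cell block A.
9. crew North, crew South, and crew West cross → cell block B.

9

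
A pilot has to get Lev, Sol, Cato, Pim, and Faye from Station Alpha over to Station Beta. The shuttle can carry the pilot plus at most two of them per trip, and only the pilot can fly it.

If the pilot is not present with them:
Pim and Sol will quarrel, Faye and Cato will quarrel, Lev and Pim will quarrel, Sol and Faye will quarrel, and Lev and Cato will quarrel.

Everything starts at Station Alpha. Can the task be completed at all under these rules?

No

Whatever the first load, the items left behind include a forbidden pair without the pilot. No opening move is safe, so no plan exists.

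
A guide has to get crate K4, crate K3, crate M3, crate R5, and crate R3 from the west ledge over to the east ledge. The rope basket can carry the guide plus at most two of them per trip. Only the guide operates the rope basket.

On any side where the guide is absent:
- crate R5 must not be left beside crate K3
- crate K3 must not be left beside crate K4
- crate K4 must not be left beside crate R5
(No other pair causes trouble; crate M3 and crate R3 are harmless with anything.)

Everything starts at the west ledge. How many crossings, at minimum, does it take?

7

Counting alone: the guide can take at most 2 across per trip to the east ledge, so moving all 5 needs at least 3 loaded trips out, with a return between consecutive ones — at least 5 crossings.
The safety rule pushes this higher. Following every safe sequence of crossings, the most of the 5 that can be at the east ledge as the rope basket arrives there on crossing 5 is 4 — never all 5.
So no plan with fewer than 7 crossings exists, and this one achieves 7:
1. Guide goes to the east ledge with crate K3 and crate K4.  [the west ledge: crate M3, crate R3, crate R5 | the east ledge: crate K3, crate K4]
2. Guide goes back to the west ledge with crate K4.  [the west ledge: crate K4, crate M3, crate R3, crate R5 | the east ledge: crate K3]
3. Guide goes to the east ledge with crate K4 and crate M3.  [the west ledge: crate R3, crate R5 | the east ledge: crate K3, crate K4, crate M3]
4. Guide goes back to the west ledge with crate K4.  [the west ledge: crate K4, crate R3, crate R5 | the east ledge: crate K3, crate M3]
5. Guide goes to the east ledge with crate K4 and crate R3.  [the west ledge: crate R5 | the east ledge: crate K3, crate K4, crate M3, crate R3]
6. Guide goes back to the west ledge with crate K4.  [the west ledge: crate K4, crate R5 | the east ledge: crate K3, crate M3, crate R3]
7. Guide goes to the east ledge with crate K4 and crate R5.  [the west ledge: — | the east ledge: crate K3, crate K4, crate M3, crate R3, crate R5]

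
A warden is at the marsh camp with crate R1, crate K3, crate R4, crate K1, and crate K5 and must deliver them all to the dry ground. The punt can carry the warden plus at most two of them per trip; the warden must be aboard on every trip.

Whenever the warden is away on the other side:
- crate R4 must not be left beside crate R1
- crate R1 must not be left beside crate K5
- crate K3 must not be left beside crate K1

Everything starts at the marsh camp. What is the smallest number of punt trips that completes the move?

5

Counting alone: the warden can take at most 2 across per trip to the dry ground, so moving all 5 needs at least 3 loaded trips out, with a return between consecutive ones — at least 5 crossings.
The plan below uses exactly 5 crossings, so it is optimal:
1. Warden goes to the dry ground with crate K3 and crate R1.
2. Warden goes back to the marsh camp alone.
3. Warden goes to the dry ground with crate K5 and crate R4.
4. Warden goes back to the marsh camp with crate R1.
5. Warden goes to the dry ground with crate K1 and crate R1.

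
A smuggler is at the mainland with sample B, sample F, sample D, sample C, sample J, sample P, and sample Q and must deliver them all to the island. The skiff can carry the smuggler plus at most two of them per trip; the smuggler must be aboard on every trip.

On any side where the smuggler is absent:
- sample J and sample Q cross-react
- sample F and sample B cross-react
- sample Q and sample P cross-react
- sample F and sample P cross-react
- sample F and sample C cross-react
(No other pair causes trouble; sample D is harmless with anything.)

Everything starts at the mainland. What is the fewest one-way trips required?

9

Counting alone: the smuggler can take at most 2 across per trip to the island, so moving all 7 needs at least 4 loaded trips out, with a return between consecutive ones — at least 7 crossings.
The safety rule pushes this higher. Following every safe sequence of crossings, the most of the 7 that can be at the island as the skiff arrives there on crossing 7 is 6 — never all 7.
So no plan with fewer than 9 crossings exists, and this one achieves 9:
1. Smuggler goes to the island with sample F and sample Q.  [the mainland: sample B, sample C, sample D, sample J, sample P | the island: sample F, sample Q]
2. Smuggler goes back to the mainland alone.  [the mainland: sample B, sample C, sample D, sample J, sample P | the island: sample F, sample Q]
3. Smuggler goes to the island with sample B.  [the mainland: sample C, sample D, sample J, sample P | the island: sample B, sample F, sample Q]
4. Smuggler goes back to the mainland with sample F.  [the mainland: sample C, sample D, sample F, sample J, sample P | the island: sample B, sample Q]
5. Smuggler goes to the island with sample C and sample P.  [the mainland: sample D, sample F, sample J | the island: sample B, sample C, sample P, sample Q]
6. Smuggler goes back to the mainland with sample Q.  [the mainland: sample D, sample F, sample J, sample Q | the island: sample B, sample C, sample P]
7. Smuggler goes to the island with sample D and sample J.  [the mainland: sample F, sample Q | the island: sample B, sample C, sample D, sample J, sample P]
8. Smuggler goes back to the mainland alone.  [the mainland: sample F, sample Q | the island: sample B, sample C, sample D, sample J, sample P]
9. Smuggler goes to the island with sample F and sample Q.  [the mainland: — | the island: sample B, sample C, sample D, sample F, sample J, sample P, sample Q]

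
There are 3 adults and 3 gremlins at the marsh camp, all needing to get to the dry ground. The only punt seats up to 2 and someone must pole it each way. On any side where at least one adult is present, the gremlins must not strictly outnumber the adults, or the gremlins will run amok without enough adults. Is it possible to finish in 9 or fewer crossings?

No

Counting alone: each trip to the dry ground takes at most 2 across and each return brings at least 1 back, so after t trips out (and t−1 returns) at most 2t − (t−1) of the 6 are across; that first reaches 6 at t = 5, so at least 9 crossings are needed.
The safety rule pushes this higher. Following every safe sequence of crossings, the most of the 6 that can be at the dry ground as the punt arrives there on crossing 9 is 5 — never all 6.
So the move cannot be finished within 9 crossings. (The shortest complete plan takes 11:)
1. 2 gremlins → the dry ground.  (the marsh camp: 3A 1G; the dry ground: 0A 2G)
2. 1 gremlin ← the marsh camp.  (the marsh camp: 3A 2G; the dry ground: 0A 1G)
3. 2 gremlins → the dry ground.  (the marsh camp: 3A 0G; the dry ground: 0A 3G)
4. 1 gremlin ← the marsh camp.  (the marsh camp: 3A 1G; the dry ground: 0A 2G)
5. 2 adults → the dry ground.  (the marsh camp: 1A 1G; the dry ground: 2A 2G)
6. 1 adult and 1 gremlin ← the marsh camp.  (the marsh camp: 2A 2G; the dry ground: 1A 1G)
7. 2 adults → the dry ground.  (the marsh camp: 0A 2G; the dry ground: 3A 1G)
8. 1 gremlin ← the marsh camp.  (the marsh camp: 0A 3G; the dry ground: 3A 0G)
9. 2 gremlins → the dry ground.  (the marsh camp: 0A 1G; the dry ground: 3A 2G)
10. 1 gremlin ← the marsh camp.  (the marsh camp: 0A 2G; the dry ground: 3A 1G)
11. 2 gremlins → the dry ground.  (the marsh camp: 0A 0G; the dry ground: 3A 3G)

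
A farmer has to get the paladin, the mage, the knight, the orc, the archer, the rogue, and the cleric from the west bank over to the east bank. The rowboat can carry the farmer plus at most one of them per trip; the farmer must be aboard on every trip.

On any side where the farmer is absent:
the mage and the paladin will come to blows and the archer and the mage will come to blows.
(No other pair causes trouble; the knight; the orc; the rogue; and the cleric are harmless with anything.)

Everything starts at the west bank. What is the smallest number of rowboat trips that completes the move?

Counting alone: the farmer can take at most 1 across per trip to the east bank, so moving all 7 needs at least 7 loaded trips out, with a return between consecutive ones — at least 13 crossings.
The safety rule pushes this higher. Following every safe sequence of crossings, the most of the 7 that can be at the east bank as the rowboat arrives there on crossing 13 is 6 — never all 7.
So no plan with fewer than 15 crossings exists, and this one achieves 15:
1. Farmer goes to the east bank with the mage.
2. Farmer goes back to the west bank alone.
3. Farmer goes to the east bank with the paladin.
4. Farmer goes back to the west bank with the mage.
5. Farmer goes to the east bank with the archer.
6. Farmer goes back to the west bank alone.
7. Farmer goes to the east bank with the knight.
8. Farmer goes back to the west bank alone.
9. Farmer goes to the east bank with the orc.
10. Farmer goes back to the west bank alone.
11. Farmer goes to the east bank with the rogue.
12. Farmer goes back to the west bank alone.
13. Farmer goes to the east bank with the cleric.
14. Farmer goes back to the west bank alone.
15. Farmer goes to the east bank with the mage.

15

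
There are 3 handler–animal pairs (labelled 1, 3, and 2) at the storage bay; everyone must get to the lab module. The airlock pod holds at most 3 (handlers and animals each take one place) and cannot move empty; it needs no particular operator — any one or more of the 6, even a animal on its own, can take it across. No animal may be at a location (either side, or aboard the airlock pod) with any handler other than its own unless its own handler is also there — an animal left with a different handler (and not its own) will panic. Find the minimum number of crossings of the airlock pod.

5

Counting alone: each trip to the lab module takes at most 3 across and each return brings at least 1 back, so after t trips out (and t−1 returns) at most 3t − (t−1) of the 6 are across; that first reaches 6 at t = 3, so at least 5 crossings are needed.
The plan below uses exactly 5 crossings, so it is optimal:
1. animal 1 and handler 1 cross → the lab module.
2. handler 1 crosses ← the storage bay.
3. handler 1, handler 2, and handler 3 cross → the lab module.
4. animal 1 crosses ← the storage bay.
5. animal 1, animal 2, and animal 3 cross → the lab module.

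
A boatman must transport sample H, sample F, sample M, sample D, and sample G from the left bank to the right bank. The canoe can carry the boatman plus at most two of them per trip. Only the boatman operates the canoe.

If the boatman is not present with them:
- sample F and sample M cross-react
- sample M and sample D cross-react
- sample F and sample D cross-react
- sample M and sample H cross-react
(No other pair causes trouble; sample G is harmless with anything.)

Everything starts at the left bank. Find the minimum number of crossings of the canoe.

7

Counting alone: the boatman can take at most 2 across per trip to the right bank, so moving all 5 needs at least 3 loaded trips out, with a return between consecutive ones — at least 5 crossings.
The safety rule pushes this higher. Following every safe sequence of crossings, the most of the 5 that can be at the right bank as the canoe arrives there on crossing 5 is 4 — never all 5.
So no plan with fewer than 7 crossings exists, and this one achieves 7:
1. Boatman goes to the right bank with sample F and sample M.
2. Boatman goes back to the left bank with sample F.
3. Boatman goes to the right bank with sample F and sample H.
4. Boatman goes back to the left bank with sample M.
5. Boatman goes to the right bank with sample G and sample M.
6. Boatman goes back to the left bank with sample M.
7. Boatman goes to the right bank with sample D and sample M.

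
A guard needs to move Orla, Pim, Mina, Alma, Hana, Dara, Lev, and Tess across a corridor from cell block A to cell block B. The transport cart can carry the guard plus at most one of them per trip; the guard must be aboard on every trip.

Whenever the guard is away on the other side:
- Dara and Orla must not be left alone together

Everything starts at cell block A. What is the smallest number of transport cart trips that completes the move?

Counting alone: the guard can take at most 1 across per trip to cell block B, so moving all 8 needs at least 8 loaded trips out, with a return between consecutive ones — at least 15 crossings.
The plan below uses exactly 15 crossings, so it is optimal:
1. Guard goes to cell block B with Orla.
2. Guard goes back to cell block A alone.
3. Guard goes to cell block B with Pim.
4. Guard goes back to cell block A alone.
5. Guard goes to cell block B with Mina.
6. Guard goes back to cell block A alone.
7. Guard goes to cell block B with Alma.
8. Guard goes back to cell block A alone.
9. Guard goes to cell block B with Hana.
10. Guard goes back to cell block A alone.
11. Guard goes to cell block B with Lev.
12. Guard goes back to cell block A alone.
13. Guard goes to cell block B with Tess.
14. Guard goes back to cell block A alone.
15. Guard goes to cell block B with Dara.

15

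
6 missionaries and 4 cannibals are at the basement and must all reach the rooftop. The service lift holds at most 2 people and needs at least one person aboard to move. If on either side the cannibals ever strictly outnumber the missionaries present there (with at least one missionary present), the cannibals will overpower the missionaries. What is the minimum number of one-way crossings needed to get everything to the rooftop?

17

Counting alone: each trip to the rooftop takes at most 2 across and each return brings at least 1 back, so after t trips out (and t−1 returns) at most 2t − (t−1) of the 10 are across; that first reaches 10 at t = 9, so at least 17 crossings are needed.
The plan below uses exactly 17 crossings, so it is optimal:
1. 2 cannibals → the rooftop.  (the basement: 6M 2C; the rooftop: 0M 2C)
2. 1 cannibal ← the basement.  (the basement: 6M 3C; the rooftop: 0M 1C)
3. 2 cannibals → the rooftop.  (the basement: 6M 1C; the rooftop: 0M 3C)
4. 1 cannibal ← the basement.  (the basement: 6M 2C; the rooftop: 0M 2C)
5. 2 missionaries → the rooftop.  (the basement: 4M 2C; the rooftop: 2M 2C)
6. 1 cannibal ← the basement.  (the basement: 4M 3C; the rooftop: 2M 1C)
7. 1 missionary and 1 cannibal → the rooftop.  (the basement: 3M 2C; the rooftop: 3M 2C)
8. 1 cannibal ← the basement.  (the basement: 3M 3C; the rooftop: 3M 1C)
9. 2 cannibals → the rooftop.  (the basement: 3M 1C; the rooftop: 3M 3C)
10. 1 cannibal ← the basement.  (the basement: 3M 2C; the rooftop: 3M 2C)
11. 1 missionary and 1 cannibal → the rooftop.  (the basement: 2M 1C; the rooftop: 4M 3C)
12. 1 cannibal ← the basement.  (the basement: 2M 2C; the rooftop: 4M 2C)
13. 2 cannibals → the rooftop.  (the basement: 2M 0C; the rooftop: 4M 4C)
14. 1 cannibal ← the basement.  (the basement: 2M 1C; the rooftop: 4M 3C)
15. 1 missionary and 1 cannibal → the rooftop.  (the basement: 1M 0C; the rooftop: 5M 4C)
16. 1 cannibal ← the basement.  (the basement: 1M 1C; the rooftop: 5M 3C)
17. 1 missionary and 1 cannibal → the rooftop.  (the basement: 0M 0C; the rooftop: 6M 4C)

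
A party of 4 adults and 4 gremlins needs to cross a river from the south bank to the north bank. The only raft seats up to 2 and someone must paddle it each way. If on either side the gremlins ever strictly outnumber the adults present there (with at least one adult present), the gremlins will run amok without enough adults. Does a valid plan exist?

No

Following every safe sequence of crossings from the start, the most of the 8 that can be at the north bank as the raft arrives there on crossings 1, 3, 5 is 2, 3, 4 respectively; the best ever achieved is 4 of 8.
From crossing 7 on, no configuration arises that was not already reachable earlier: only 11 distinct safe configurations (who is on which side, and where the raft is) can ever be reached, none of them has everyone across, and every continuation just revisits them. They are: 0 adults + 0 gremlins across (raft back at the start); 0 adults + 1 gremlin across (raft there); 0 adults + 1 gremlin across (raft back at the start); 0 adults + 2 gremlins across (raft there); 0 adults + 2 gremlins across (raft back at the start); 0 adults + 3 gremlins across (raft there); 0 adults + 3 gremlins across (raft back at the start); 0 adults + 4 gremlins across (raft there); 1 adult + 1 gremlin across (raft there); 1 adult + 1 gremlin across (raft back at the start); 2 adults + 2 gremlins across (raft there). So no valid plan exists.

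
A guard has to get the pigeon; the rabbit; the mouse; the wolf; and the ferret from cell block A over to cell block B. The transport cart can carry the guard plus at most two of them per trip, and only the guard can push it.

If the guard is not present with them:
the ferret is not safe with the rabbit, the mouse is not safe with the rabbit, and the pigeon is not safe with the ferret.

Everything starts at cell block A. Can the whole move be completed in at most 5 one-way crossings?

Yes — this plan uses 5 crossings (≤ 5):
1. Guard goes to cell block B with the pigeon and the rabbit.  [cell block A: the ferret, the mouse, the wolf | cell block B: the pigeon, the rabbit]
2. Guard goes back to cell block A alone.  [cell block A: the ferret, the mouse, the wolf | cell block B: the pigeon, the rabbit]
3. Guard goes to cell block B with the wolf.  [cell block A: the ferret, the mouse | cell block B: the pigeon, the rabbit, the wolf]
4. Guard goes back to cell block A alone.  [cell block A: the ferret, the mouse | cell block B: the pigeon, the rabbit, the wolf]
5. Guard goes to cell block B with the ferret and the mouse.  [cell block A: — | cell block B: the ferret, the mouse, the pigeon, the rabbit, the wolf]

Yes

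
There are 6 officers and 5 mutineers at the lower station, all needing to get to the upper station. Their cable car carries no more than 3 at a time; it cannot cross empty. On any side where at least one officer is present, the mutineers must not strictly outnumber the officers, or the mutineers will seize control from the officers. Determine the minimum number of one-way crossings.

Counting alone: each trip to the upper station takes at most 3 across and each return brings at least 1 back, so after t trips out (and t−1 returns) at most 3t − (t−1) of the 11 are across; that first reaches 11 at t = 5, so at least 9 crossings are needed.
The plan below uses exactly 9 crossings, so it is optimal:
1. 3 mutineers → the upper station.  (the lower station: 6O 2M; the upper station: 0O 3M)
2. 1 mutineer ← the lower station.  (the lower station: 6O 3M; the upper station: 0O 2M)
3. 3 officers → the upper station.  (the lower station: 3O 3M; the upper station: 3O 2M)
4. 1 officer ← the lower station.  (the lower station: 4O 3M; the upper station: 2O 2M)
5. 2 officers and 1 mutineer → the upper station.  (the lower station: 2O 2M; the upper station: 4O 3M)
6. 1 officer ← the lower station.  (the lower station: 3O 2M; the upper station: 3O 3M)
7. 2 officers and 1 mutineer → the upper station.  (the lower station: 1O 1M; the upper station: 5O 4M)
8. 1 officer ← the lower station.  (the lower station: 2O 1M; the upper station: 4O 4M)
9. 2 officers and 1 mutineer → the upper station.  (the lower station: 0O 0M; the upper station: 6O 5M)

9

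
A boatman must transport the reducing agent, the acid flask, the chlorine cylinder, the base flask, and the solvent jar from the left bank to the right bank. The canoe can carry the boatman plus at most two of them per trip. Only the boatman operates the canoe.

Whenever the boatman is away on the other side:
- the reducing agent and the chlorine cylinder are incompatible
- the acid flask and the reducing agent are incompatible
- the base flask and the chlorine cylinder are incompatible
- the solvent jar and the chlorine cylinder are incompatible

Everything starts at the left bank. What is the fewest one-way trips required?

Counting alone: the boatman can take at most 2 across per trip to the right bank, so moving all 5 needs at least 3 loaded trips out, with a return between consecutive ones — at least 5 crossings.
The plan below uses exactly 5 crossings, so it is optimal:
1. Boatman goes to the right bank with the chlorine cylinder and the reducing agent.  [the left bank: the acid flask, the base flask, the solvent jar | the right bank: the chlorine cylinder, the reducing agent]
2. Boatman goes back to the left bank with the chlorine cylinder.  [the left bank: the acid flask, the base flask, the chlorine cylinder, the solvent jar | the right bank: the reducing agent]
3. Boatman goes to the right bank with the base flask and the solvent jar.  [the left bank: the acid flask, the chlorine cylinder | the right bank: the base flask, the reducing agent, the solvent jar]
4. Boatman goes back to the left bank alone.  [the left bank: the acid flask, the chlorine cylinder | the right bank: the base flask, the reducing agent, the solvent jar]
5. Boatman goes to the right bank with the acid flask and the chlorine cylinder.  [the left bank: — | the right bank: the acid flask, the base flask, the chlorine cylinder, the reducing agent, the solvent jar]

5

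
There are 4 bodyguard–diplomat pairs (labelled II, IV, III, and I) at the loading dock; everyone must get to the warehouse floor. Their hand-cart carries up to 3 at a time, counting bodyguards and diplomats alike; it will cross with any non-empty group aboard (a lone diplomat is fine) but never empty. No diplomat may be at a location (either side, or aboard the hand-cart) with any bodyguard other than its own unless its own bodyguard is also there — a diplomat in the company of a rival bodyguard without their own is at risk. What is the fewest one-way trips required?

9

Counting alone: each trip to the warehouse floor takes at most 3 across and each return brings at least 1 back, so after t trips out (and t−1 returns) at most 3t − (t−1) of the 8 are across; that first reaches 8 at t = 4, so at least 7 crossings are needed.
The safety rule pushes this higher. Following every safe sequence of crossings, the most of the 8 that can be at the warehouse floor as the hand-cart arrives there on crossing 7 is 7 — never all 8.
So no plan with fewer than 9 crossings exists, and this one achieves 9:
1. bodyguard II and diplomat II cross → the warehouse floor.
2. bodyguard II crosses ← the loading dock.
3. bodyguard II, bodyguard IV, and diplomat IV cross → the warehouse floor.
4. bodyguard II and diplomat II cross ← the loading dock.
5. bodyguard I, bodyguard II, and bodyguard III cross → the warehouse floor.
6. diplomat IV crosses ← the loading dock.
7. diplomat II and diplomat IV cross → the warehouse floor.
8. diplomat II crosses ← the loading dock.
9. diplomat I, diplomat II, and diplomat III cross → the warehouse floor.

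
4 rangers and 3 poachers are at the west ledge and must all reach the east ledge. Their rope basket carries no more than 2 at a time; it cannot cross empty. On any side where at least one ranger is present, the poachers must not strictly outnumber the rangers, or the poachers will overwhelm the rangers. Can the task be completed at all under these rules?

1. 2 poachers → the east ledge.  (the west ledge: 4R 1P; the east ledge: 0R 2P)
2. 1 poacher ← the west ledge.  (the west ledge: 4R 2P; the east ledge: 0R 1P)
3. 2 poachers → the east ledge.  (the west ledge: 4R 0P; the east ledge: 0R 3P)
4. 1 poacher ← the west ledge.  (the west ledge: 4R 1P; the east ledge: 0R 2P)
5. 2 rangers → the east ledge.  (the west ledge: 2R 1P; the east ledge: 2R 2P)
6. 1 poacher ← the west ledge.  (the west ledge: 2R 2P; the east ledge: 2R 1P)
7. 1 ranger and 1 poacher → the east ledge.  (the west ledge: 1R 1P; the east ledge: 3R 2P)
8. 1 ranger ← the west ledge.  (the west ledge: 2R 1P; the east ledge: 2R 2P)
9. 1 ranger and 1 poacher → the east ledge.  (the west ledge: 1R 0P; the east ledge: 3R 3P)
10. 1 poacher ← the west ledge.  (the west ledge: 1R 1P; the east ledge: 3R 2P)
11. 1 ranger and 1 poacher → the east ledge.  (the west ledge: 0R 0P; the east ledge: 4R 3P)

Yes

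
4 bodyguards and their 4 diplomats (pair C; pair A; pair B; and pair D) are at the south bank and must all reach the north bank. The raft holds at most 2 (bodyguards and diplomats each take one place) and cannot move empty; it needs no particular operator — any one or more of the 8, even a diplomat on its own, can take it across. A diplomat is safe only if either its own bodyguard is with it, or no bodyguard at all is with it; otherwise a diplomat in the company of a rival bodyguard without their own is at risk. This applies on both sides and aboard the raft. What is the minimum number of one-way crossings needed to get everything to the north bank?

impossible

Following every safe sequence of crossings from the start, the most of the 8 that can be at the north bank as the raft arrives there on crossings 1, 3, 5 is 2, 3, 4 respectively; the best ever achieved is 4 of 8.
From crossing 7 on, no configuration arises that was not already reachable earlier: only 44 distinct safe configurations (who is on which side, and where the raft is) can ever be reached, none of them has everyone across, and every continuation just revisits them. So no valid plan exists.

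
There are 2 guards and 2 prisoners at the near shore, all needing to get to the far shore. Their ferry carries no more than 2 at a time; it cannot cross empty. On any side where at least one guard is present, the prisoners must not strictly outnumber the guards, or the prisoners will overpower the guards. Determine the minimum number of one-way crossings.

Counting alone: each trip to the far shore takes at most 2 across and each return brings at least 1 back, so after t trips out (and t−1 returns) at most 2t − (t−1) of the 4 are across; that first reaches 4 at t = 3, so at least 5 crossings are needed.
The plan below uses exactly 5 crossings, so it is optimal:
1. 2 prisoners → the far shore.  (the near shore: 2G 0P; the far shore: 0G 2P)
2. 1 prisoner ← the near shore.  (the near shore: 2G 1P; the far shore: 0G 1P)
3. 2 guards → the far shore.  (the near shore: 0G 1P; the far shore: 2G 1P)
4. 1 prisoner ← the near shore.  (the near shore: 0G 2P; the far shore: 2G 0P)
5. 2 prisoners → the far shore.  (the near shore: 0G 0P; the far shore: 2G 2P)

5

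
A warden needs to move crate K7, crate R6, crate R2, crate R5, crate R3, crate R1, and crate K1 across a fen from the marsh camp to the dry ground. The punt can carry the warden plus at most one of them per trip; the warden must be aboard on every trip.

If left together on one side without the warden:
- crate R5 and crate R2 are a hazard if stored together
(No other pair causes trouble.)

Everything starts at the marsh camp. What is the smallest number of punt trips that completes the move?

13

Counting alone: the warden can take at most 1 across per trip to the dry ground, so moving all 7 needs at least 7 loaded trips out, with a return between consecutive ones — at least 13 crossings.
The plan below uses exactly 13 crossings, so it is optimal:
1. Warden goes to the dry ground with crate R2.  [the marsh camp: crate K1, crate K7, crate R1, crate R3, crate R5, crate R6 | the dry ground: crate R2]
2. Warden goes back to the marsh camp alone.  [the marsh camp: crate K1, crate K7, crate R1, crate R3, crate R5, crate R6 | the dry ground: crate R2]
3. Warden goes to the dry ground with crate K7.  [the marsh camp: crate K1, crate R1, crate R3, crate R5, crate R6 | the dry ground: crate K7, crate R2]
4. Warden goes back to the marsh camp alone.  [the marsh camp: crate K1, crate R1, crate R3, crate R5, crate R6 | the dry ground: crate K7, crate R2]
5. Warden goes to the dry ground with crate R6.  [the marsh camp: crate K1, crate R1, crate R3, crate R5 | the dry ground: crate K7, crate R2, crate R6]
6. Warden goes back to the marsh camp alone.  [the marsh camp: crate K1, crate R1, crate R3, crate R5 | the dry ground: crate K7, crate R2, crate R6]
7. Warden goes to the dry ground with crate R3.  [the marsh camp: crate K1, crate R1, crate R5 | the dry ground: crate K7, crate R2, crate R3, crate R6]
8. Warden goes back to the marsh camp alone.  [the marsh camp: crate K1, crate R1, crate R5 | the dry ground: crate K7, crate R2, crate R3, crate R6]
9. Warden goes to the dry ground with crate R1.  [the marsh camp: crate K1, crate R5 | the dry ground: crate K7, crate R1, crate R2, crate R3, crate R6]
10. Warden goes back to the marsh camp alone.  [the marsh camp: crate K1, crate R5 | the dry ground: crate K7, crate R1, crate R2, crate R3, crate R6]
11. Warden goes to the dry ground with crate K1.  [the marsh camp: crate R5 | the dry ground: crate K1, crate K7, crate R1, crate R2, crate R3, crate R6]
12. Warden goes back to the marsh camp alone.  [the marsh camp: crate R5 | the dry ground: crate K1, crate K7, crate R1, crate R2, crate R3, crate R6]
13. Warden goes to the dry ground with crate R5.  [the marsh camp: — | the dry ground: crate K1, crate K7, crate R1, crate R2, crate R3, crate R5, crate R6]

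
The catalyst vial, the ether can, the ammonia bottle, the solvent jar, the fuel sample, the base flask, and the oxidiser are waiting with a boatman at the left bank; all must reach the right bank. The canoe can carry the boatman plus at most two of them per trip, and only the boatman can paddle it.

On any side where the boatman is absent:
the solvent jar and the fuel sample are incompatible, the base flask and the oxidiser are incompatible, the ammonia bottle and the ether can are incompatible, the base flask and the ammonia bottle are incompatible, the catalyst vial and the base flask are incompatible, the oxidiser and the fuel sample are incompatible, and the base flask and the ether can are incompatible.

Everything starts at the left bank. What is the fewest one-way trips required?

impossible

Whatever the first load, the items left behind include a forbidden pair without the boatman. No opening move is safe, so no plan exists.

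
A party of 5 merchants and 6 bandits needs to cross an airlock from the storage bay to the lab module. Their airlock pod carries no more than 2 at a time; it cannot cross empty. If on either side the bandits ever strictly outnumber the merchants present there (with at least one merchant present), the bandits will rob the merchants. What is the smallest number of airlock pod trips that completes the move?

impossible

The bandits already outnumber the merchants at the storage bay before anyone moves, so the starting position itself is disallowed.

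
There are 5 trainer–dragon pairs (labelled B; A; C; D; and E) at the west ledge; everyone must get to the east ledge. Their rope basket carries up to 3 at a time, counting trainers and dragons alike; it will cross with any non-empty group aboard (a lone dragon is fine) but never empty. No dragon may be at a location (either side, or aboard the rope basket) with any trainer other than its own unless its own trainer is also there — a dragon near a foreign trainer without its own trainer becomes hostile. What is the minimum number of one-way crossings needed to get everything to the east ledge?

11

Counting alone: each trip to the east ledge takes at most 3 across and each return brings at least 1 back, so after t trips out (and t−1 returns) at most 3t − (t−1) of the 10 are across; that first reaches 10 at t = 5, so at least 9 crossings are needed.
The safety rule pushes this higher. Following every safe sequence of crossings, the most of the 10 that can be at the east ledge as the rope basket arrives there on crossing 9 is 9 — never all 10.
So no plan with fewer than 11 crossings exists, and this one achieves 11:
1. dragon B and trainer B cross → the east ledge.
2. trainer B crosses ← the west ledge.
3. dragon A, dragon C, and dragon D cross → the east ledge.
4. dragon B crosses ← the west ledge.
5. trainer A, trainer C, and trainer D cross → the east ledge.
6. dragon A and trainer A cross ← the west ledge.
7. trainer A, trainer B, and trainer E cross → the east ledge.
8. dragon C crosses ← the west ledge.
9. dragon A and dragon B cross → the east ledge.
10. dragon B crosses ← the west ledge.
11. dragon B, dragon C, and dragon E cross → the east ledge.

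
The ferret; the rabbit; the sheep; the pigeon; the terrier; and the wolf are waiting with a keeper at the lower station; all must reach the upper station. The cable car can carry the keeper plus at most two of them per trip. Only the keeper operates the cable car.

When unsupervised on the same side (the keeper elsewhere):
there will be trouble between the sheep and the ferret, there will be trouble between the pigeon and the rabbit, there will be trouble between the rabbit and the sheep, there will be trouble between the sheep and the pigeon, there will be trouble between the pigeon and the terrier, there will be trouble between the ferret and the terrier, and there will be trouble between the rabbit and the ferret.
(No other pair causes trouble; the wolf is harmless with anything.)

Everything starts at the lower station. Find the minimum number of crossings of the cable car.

impossible

Whatever the first load, the items left behind include a forbidden pair without the keeper. No opening move is safe, so no plan exists.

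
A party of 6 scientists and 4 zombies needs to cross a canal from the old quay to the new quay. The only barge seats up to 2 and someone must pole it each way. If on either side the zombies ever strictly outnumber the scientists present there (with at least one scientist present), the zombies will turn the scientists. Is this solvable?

1. 2 zombies → the new quay.  (the old quay: 6S 2Z; the new quay: 0S 2Z)
2. 1 zombie ← the old quay.  (the old quay: 6S 3Z; the new quay: 0S 1Z)
3. 2 zombies → the new quay.  (the old quay: 6S 1Z; the new quay: 0S 3Z)
4. 1 zombie ← the old quay.  (the old quay: 6S 2Z; the new quay: 0S 2Z)
5. 2 scientists → the new quay.  (the old quay: 4S 2Z; the new quay: 2S 2Z)
6. 1 zombie ← the old quay.  (the old quay: 4S 3Z; the new quay: 2S 1Z)
7. 1 scientist and 1 zombie → the new quay.  (the old quay: 3S 2Z; the new quay: 3S 2Z)
8. 1 zombie ← the old quay.  (the old quay: 3S 3Z; the new quay: 3S 1Z)
9. 2 zombies → the new quay.  (the old quay: 3S 1Z; the new quay: 3S 3Z)
10. 1 zombie ← the old quay.  (the old quay: 3S 2Z; the new quay: 3S 2Z)
11. 1 scientist and 1 zombie → the new quay.  (the old quay: 2S 1Z; the new quay: 4S 3Z)
12. 1 zombie ← the old quay.  (the old quay: 2S 2Z; the new quay: 4S 2Z)
13. 2 zombies → the new quay.  (the old quay: 2S 0Z; the new quay: 4S 4Z)
14. 1 zombie ← the old quay.  (the old quay: 2S 1Z; the new quay: 4S 3Z)
15. 1 scientist and 1 zombie → the new quay.  (the old quay: 1S 0Z; the new quay: 5S 4Z)
16. 1 zombie ← the old quay.  (the old quay: 1S 1Z; the new quay: 5S 3Z)
17. 1 scientist and 1 zombie → the new quay.  (the old quay: 0S 0Z; the new quay: 6S 4Z)

Yes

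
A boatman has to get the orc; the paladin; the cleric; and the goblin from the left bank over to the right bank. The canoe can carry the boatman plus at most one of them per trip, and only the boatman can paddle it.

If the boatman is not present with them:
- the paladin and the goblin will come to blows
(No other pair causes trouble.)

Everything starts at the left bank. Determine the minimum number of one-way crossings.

Counting alone: the boatman can take at most 1 across per trip to the right bank, so moving all 4 needs at least 4 loaded trips out, with a return between consecutive ones — at least 7 crossings.
The plan below uses exactly 7 crossings, so it is optimal:
1. Boatman goes to the right bank with the paladin.  [the left bank: the cleric, the goblin, the orc | the right bank: the paladin]
2. Boatman goes back to the left bank alone.  [the left bank: the cleric, the goblin, the orc | the right bank: the paladin]
3. Boatman goes to the right bank with the orc.  [the left bank: the cleric, the goblin | the right bank: the orc, the paladin]
4. Boatman goes back to the left bank alone.  [the left bank: the cleric, the goblin | the right bank: the orc, the paladin]
5. Boatman goes to the right bank with the cleric.  [the left bank: the goblin | the right bank: the cleric, the orc, the paladin]
6. Boatman goes back to the left bank alone.  [the left bank: the goblin | the right bank: the cleric, the orc, the paladin]
7. Boatman goes to the right bank with the goblin.  [the left bank: — | the right bank: the cleric, the goblin, the orc, the paladin]

7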